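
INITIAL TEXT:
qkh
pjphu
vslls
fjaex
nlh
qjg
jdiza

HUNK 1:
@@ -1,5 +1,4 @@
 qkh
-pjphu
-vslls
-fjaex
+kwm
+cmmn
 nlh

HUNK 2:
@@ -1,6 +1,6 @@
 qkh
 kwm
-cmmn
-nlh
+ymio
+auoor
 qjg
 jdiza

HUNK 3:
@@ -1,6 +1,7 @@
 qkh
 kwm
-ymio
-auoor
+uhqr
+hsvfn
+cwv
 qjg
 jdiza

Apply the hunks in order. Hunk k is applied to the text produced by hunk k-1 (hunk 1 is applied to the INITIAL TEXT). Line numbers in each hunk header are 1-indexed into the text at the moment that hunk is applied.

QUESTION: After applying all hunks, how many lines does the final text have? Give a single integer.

Hunk 1: at line 1 remove [pjphu,vslls,fjaex] add [kwm,cmmn] -> 6 lines: qkh kwm cmmn nlh qjg jdiza
Hunk 2: at line 1 remove [cmmn,nlh] add [ymio,auoor] -> 6 lines: qkh kwm ymio auoor qjg jdiza
Hunk 3: at line 1 remove [ymio,auoor] add [uhqr,hsvfn,cwv] -> 7 lines: qkh kwm uhqr hsvfn cwv qjg jdiza
Final line count: 7

Answer: 7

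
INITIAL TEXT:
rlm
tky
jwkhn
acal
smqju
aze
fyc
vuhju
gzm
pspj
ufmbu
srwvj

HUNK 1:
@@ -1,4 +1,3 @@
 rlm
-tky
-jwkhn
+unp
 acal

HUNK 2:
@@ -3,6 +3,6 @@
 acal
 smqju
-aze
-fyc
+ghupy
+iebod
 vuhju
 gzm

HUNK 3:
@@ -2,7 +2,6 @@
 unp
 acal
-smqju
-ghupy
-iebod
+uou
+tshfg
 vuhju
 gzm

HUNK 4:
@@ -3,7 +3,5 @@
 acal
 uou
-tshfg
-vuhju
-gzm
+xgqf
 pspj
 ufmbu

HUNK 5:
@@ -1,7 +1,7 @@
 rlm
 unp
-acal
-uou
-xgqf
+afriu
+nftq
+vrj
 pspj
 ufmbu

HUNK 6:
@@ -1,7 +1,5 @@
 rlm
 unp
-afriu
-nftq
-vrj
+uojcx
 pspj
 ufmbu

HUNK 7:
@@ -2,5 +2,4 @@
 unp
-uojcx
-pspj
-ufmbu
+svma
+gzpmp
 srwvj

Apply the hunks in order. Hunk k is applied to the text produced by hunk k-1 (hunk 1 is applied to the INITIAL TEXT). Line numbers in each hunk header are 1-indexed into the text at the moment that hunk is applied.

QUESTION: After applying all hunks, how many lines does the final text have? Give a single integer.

Answer: 5

Derivation:
Hunk 1: at line 1 remove [tky,jwkhn] add [unp] -> 11 lines: rlm unp acal smqju aze fyc vuhju gzm pspj ufmbu srwvj
Hunk 2: at line 3 remove [aze,fyc] add [ghupy,iebod] -> 11 lines: rlm unp acal smqju ghupy iebod vuhju gzm pspj ufmbu srwvj
Hunk 3: at line 2 remove [smqju,ghupy,iebod] add [uou,tshfg] -> 10 lines: rlm unp acal uou tshfg vuhju gzm pspj ufmbu srwvj
Hunk 4: at line 3 remove [tshfg,vuhju,gzm] add [xgqf] -> 8 lines: rlm unp acal uou xgqf pspj ufmbu srwvj
Hunk 5: at line 1 remove [acal,uou,xgqf] add [afriu,nftq,vrj] -> 8 lines: rlm unp afriu nftq vrj pspj ufmbu srwvj
Hunk 6: at line 1 remove [afriu,nftq,vrj] add [uojcx] -> 6 lines: rlm unp uojcx pspj ufmbu srwvj
Hunk 7: at line 2 remove [uojcx,pspj,ufmbu] add [svma,gzpmp] -> 5 lines: rlm unp svma gzpmp srwvj
Final line count: 5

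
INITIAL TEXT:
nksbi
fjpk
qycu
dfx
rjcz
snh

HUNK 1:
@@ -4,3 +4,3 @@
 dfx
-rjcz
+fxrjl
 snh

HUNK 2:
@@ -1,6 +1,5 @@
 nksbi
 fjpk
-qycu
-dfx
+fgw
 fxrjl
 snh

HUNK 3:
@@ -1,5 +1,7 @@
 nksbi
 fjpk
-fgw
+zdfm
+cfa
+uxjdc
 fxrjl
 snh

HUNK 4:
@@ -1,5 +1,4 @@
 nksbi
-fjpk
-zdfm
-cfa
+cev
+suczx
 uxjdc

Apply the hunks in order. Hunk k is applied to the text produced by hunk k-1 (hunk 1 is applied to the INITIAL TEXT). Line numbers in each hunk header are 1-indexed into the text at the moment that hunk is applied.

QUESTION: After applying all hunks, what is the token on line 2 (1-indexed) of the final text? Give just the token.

Answer: cev

Derivation:
Hunk 1: at line 4 remove [rjcz] add [fxrjl] -> 6 lines: nksbi fjpk qycu dfx fxrjl snh
Hunk 2: at line 1 remove [qycu,dfx] add [fgw] -> 5 lines: nksbi fjpk fgw fxrjl snh
Hunk 3: at line 1 remove [fgw] add [zdfm,cfa,uxjdc] -> 7 lines: nksbi fjpk zdfm cfa uxjdc fxrjl snh
Hunk 4: at line 1 remove [fjpk,zdfm,cfa] add [cev,suczx] -> 6 lines: nksbi cev suczx uxjdc fxrjl snh
Final line 2: cev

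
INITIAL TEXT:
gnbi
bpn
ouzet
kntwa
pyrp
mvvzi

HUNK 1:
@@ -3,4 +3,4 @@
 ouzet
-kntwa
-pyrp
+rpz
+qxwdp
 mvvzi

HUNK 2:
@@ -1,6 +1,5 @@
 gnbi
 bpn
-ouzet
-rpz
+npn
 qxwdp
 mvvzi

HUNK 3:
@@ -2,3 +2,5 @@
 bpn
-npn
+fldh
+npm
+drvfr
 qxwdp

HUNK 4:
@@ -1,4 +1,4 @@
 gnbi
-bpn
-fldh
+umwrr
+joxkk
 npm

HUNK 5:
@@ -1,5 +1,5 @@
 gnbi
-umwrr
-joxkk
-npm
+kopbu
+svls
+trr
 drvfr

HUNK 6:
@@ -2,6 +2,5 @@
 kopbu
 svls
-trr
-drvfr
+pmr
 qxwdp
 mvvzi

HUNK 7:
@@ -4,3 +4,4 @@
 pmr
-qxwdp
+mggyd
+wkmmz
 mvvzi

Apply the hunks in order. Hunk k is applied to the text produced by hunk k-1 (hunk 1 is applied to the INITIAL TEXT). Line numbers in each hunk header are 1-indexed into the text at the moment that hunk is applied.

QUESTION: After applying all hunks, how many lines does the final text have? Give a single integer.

Answer: 7

Derivation:
Hunk 1: at line 3 remove [kntwa,pyrp] add [rpz,qxwdp] -> 6 lines: gnbi bpn ouzet rpz qxwdp mvvzi
Hunk 2: at line 1 remove [ouzet,rpz] add [npn] -> 5 lines: gnbi bpn npn qxwdp mvvzi
Hunk 3: at line 2 remove [npn] add [fldh,npm,drvfr] -> 7 lines: gnbi bpn fldh npm drvfr qxwdp mvvzi
Hunk 4: at line 1 remove [bpn,fldh] add [umwrr,joxkk] -> 7 lines: gnbi umwrr joxkk npm drvfr qxwdp mvvzi
Hunk 5: at line 1 remove [umwrr,joxkk,npm] add [kopbu,svls,trr] -> 7 lines: gnbi kopbu svls trr drvfr qxwdp mvvzi
Hunk 6: at line 2 remove [trr,drvfr] add [pmr] -> 6 lines: gnbi kopbu svls pmr qxwdp mvvzi
Hunk 7: at line 4 remove [qxwdp] add [mggyd,wkmmz] -> 7 lines: gnbi kopbu svls pmr mggyd wkmmz mvvzi
Final line count: 7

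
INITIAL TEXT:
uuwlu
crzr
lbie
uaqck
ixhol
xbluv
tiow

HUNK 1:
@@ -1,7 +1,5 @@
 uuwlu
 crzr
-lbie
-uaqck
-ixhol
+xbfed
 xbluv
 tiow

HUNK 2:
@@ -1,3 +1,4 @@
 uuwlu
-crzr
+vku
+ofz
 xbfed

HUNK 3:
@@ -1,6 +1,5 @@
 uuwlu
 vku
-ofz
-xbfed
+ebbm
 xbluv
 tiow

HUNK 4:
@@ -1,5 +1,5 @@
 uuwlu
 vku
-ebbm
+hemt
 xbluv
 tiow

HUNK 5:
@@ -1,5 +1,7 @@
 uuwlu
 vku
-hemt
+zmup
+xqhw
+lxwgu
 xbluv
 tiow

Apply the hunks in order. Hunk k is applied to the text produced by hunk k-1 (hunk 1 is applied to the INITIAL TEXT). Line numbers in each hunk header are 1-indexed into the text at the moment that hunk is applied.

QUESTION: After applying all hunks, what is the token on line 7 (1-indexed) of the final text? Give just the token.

Hunk 1: at line 1 remove [lbie,uaqck,ixhol] add [xbfed] -> 5 lines: uuwlu crzr xbfed xbluv tiow
Hunk 2: at line 1 remove [crzr] add [vku,ofz] -> 6 lines: uuwlu vku ofz xbfed xbluv tiow
Hunk 3: at line 1 remove [ofz,xbfed] add [ebbm] -> 5 lines: uuwlu vku ebbm xbluv tiow
Hunk 4: at line 1 remove [ebbm] add [hemt] -> 5 lines: uuwlu vku hemt xbluv tiow
Hunk 5: at line 1 remove [hemt] add [zmup,xqhw,lxwgu] -> 7 lines: uuwlu vku zmup xqhw lxwgu xbluv tiow
Final line 7: tiow

Answer: tiow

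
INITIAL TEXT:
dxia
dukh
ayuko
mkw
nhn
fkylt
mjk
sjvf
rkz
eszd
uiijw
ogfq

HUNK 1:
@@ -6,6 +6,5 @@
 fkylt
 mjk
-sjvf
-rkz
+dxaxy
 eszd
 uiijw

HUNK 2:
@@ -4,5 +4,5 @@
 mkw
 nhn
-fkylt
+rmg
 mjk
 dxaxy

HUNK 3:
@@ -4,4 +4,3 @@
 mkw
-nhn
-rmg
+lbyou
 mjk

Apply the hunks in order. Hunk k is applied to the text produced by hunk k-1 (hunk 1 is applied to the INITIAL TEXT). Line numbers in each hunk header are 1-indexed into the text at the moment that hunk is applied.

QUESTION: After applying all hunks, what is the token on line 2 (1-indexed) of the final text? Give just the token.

Answer: dukh

Derivation:
Hunk 1: at line 6 remove [sjvf,rkz] add [dxaxy] -> 11 lines: dxia dukh ayuko mkw nhn fkylt mjk dxaxy eszd uiijw ogfq
Hunk 2: at line 4 remove [fkylt] add [rmg] -> 11 lines: dxia dukh ayuko mkw nhn rmg mjk dxaxy eszd uiijw ogfq
Hunk 3: at line 4 remove [nhn,rmg] add [lbyou] -> 10 lines: dxia dukh ayuko mkw lbyou mjk dxaxy eszd uiijw ogfq
Final line 2: dukh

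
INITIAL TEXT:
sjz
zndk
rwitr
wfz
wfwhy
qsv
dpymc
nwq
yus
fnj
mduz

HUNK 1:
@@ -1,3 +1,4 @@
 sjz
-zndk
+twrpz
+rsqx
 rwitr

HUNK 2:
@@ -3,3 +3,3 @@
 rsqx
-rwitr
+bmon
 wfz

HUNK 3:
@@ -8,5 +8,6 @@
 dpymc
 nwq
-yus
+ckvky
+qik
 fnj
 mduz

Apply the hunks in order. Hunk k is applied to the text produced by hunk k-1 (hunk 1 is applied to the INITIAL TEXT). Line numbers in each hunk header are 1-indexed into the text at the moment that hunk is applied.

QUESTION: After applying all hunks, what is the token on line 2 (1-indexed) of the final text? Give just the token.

Hunk 1: at line 1 remove [zndk] add [twrpz,rsqx] -> 12 lines: sjz twrpz rsqx rwitr wfz wfwhy qsv dpymc nwq yus fnj mduz
Hunk 2: at line 3 remove [rwitr] add [bmon] -> 12 lines: sjz twrpz rsqx bmon wfz wfwhy qsv dpymc nwq yus fnj mduz
Hunk 3: at line 8 remove [yus] add [ckvky,qik] -> 13 lines: sjz twrpz rsqx bmon wfz wfwhy qsv dpymc nwq ckvky qik fnj mduz
Final line 2: twrpz

Answer: twrpz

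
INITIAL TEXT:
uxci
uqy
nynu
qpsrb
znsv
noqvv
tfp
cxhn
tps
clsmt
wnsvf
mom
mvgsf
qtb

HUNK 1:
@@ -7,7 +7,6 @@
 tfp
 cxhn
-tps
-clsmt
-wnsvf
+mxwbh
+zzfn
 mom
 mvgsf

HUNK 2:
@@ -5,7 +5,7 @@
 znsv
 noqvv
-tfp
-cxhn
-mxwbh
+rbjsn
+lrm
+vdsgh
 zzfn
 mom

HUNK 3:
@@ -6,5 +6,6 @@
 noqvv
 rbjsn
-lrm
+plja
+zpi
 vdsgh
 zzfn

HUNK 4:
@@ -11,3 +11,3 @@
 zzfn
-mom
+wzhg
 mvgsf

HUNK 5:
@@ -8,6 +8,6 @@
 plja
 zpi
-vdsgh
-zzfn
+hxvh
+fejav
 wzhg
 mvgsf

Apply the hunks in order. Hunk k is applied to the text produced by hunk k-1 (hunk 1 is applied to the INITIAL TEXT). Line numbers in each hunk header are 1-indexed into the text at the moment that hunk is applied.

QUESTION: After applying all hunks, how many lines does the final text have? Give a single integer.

Hunk 1: at line 7 remove [tps,clsmt,wnsvf] add [mxwbh,zzfn] -> 13 lines: uxci uqy nynu qpsrb znsv noqvv tfp cxhn mxwbh zzfn mom mvgsf qtb
Hunk 2: at line 5 remove [tfp,cxhn,mxwbh] add [rbjsn,lrm,vdsgh] -> 13 lines: uxci uqy nynu qpsrb znsv noqvv rbjsn lrm vdsgh zzfn mom mvgsf qtb
Hunk 3: at line 6 remove [lrm] add [plja,zpi] -> 14 lines: uxci uqy nynu qpsrb znsv noqvv rbjsn plja zpi vdsgh zzfn mom mvgsf qtb
Hunk 4: at line 11 remove [mom] add [wzhg] -> 14 lines: uxci uqy nynu qpsrb znsv noqvv rbjsn plja zpi vdsgh zzfn wzhg mvgsf qtb
Hunk 5: at line 8 remove [vdsgh,zzfn] add [hxvh,fejav] -> 14 lines: uxci uqy nynu qpsrb znsv noqvv rbjsn plja zpi hxvh fejav wzhg mvgsf qtb
Final line count: 14

Answer: 14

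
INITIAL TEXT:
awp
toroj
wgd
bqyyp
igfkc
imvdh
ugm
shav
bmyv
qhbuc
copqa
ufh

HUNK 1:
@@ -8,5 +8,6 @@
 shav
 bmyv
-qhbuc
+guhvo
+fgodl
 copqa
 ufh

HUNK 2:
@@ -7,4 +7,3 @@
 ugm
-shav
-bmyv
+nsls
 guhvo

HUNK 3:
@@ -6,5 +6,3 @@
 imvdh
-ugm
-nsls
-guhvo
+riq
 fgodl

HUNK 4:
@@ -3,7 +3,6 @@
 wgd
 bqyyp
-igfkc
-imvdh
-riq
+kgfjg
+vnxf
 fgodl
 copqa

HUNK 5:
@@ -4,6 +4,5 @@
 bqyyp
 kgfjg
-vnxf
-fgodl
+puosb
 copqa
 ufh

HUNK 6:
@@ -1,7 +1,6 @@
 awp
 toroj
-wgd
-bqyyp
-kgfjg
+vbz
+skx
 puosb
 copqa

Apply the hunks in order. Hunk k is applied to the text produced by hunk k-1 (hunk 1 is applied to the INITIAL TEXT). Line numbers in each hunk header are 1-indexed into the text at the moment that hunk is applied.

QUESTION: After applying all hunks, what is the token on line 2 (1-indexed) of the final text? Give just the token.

Hunk 1: at line 8 remove [qhbuc] add [guhvo,fgodl] -> 13 lines: awp toroj wgd bqyyp igfkc imvdh ugm shav bmyv guhvo fgodl copqa ufh
Hunk 2: at line 7 remove [shav,bmyv] add [nsls] -> 12 lines: awp toroj wgd bqyyp igfkc imvdh ugm nsls guhvo fgodl copqa ufh
Hunk 3: at line 6 remove [ugm,nsls,guhvo] add [riq] -> 10 lines: awp toroj wgd bqyyp igfkc imvdh riq fgodl copqa ufh
Hunk 4: at line 3 remove [igfkc,imvdh,riq] add [kgfjg,vnxf] -> 9 lines: awp toroj wgd bqyyp kgfjg vnxf fgodl copqa ufh
Hunk 5: at line 4 remove [vnxf,fgodl] add [puosb] -> 8 lines: awp toroj wgd bqyyp kgfjg puosb copqa ufh
Hunk 6: at line 1 remove [wgd,bqyyp,kgfjg] add [vbz,skx] -> 7 lines: awp toroj vbz skx puosb copqa ufh
Final line 2: toroj

Answer: toroj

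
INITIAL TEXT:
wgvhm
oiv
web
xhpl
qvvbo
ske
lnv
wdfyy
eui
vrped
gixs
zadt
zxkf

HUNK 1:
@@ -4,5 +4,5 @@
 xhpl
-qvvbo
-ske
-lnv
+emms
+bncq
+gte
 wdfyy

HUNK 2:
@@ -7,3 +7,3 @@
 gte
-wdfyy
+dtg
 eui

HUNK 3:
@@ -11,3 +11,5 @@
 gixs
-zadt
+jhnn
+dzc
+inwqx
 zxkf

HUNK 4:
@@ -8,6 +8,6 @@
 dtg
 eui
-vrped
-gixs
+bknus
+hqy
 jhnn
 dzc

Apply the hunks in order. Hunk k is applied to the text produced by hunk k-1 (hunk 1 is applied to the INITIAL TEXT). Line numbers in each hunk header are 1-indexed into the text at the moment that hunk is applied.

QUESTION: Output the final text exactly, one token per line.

Answer: wgvhm
oiv
web
xhpl
emms
bncq
gte
dtg
eui
bknus
hqy
jhnn
dzc
inwqx
zxkf

Derivation:
Hunk 1: at line 4 remove [qvvbo,ske,lnv] add [emms,bncq,gte] -> 13 lines: wgvhm oiv web xhpl emms bncq gte wdfyy eui vrped gixs zadt zxkf
Hunk 2: at line 7 remove [wdfyy] add [dtg] -> 13 lines: wgvhm oiv web xhpl emms bncq gte dtg eui vrped gixs zadt zxkf
Hunk 3: at line 11 remove [zadt] add [jhnn,dzc,inwqx] -> 15 lines: wgvhm oiv web xhpl emms bncq gte dtg eui vrped gixs jhnn dzc inwqx zxkf
Hunk 4: at line 8 remove [vrped,gixs] add [bknus,hqy] -> 15 lines: wgvhm oiv web xhpl emms bncq gte dtg eui bknus hqy jhnn dzc inwqx zxkf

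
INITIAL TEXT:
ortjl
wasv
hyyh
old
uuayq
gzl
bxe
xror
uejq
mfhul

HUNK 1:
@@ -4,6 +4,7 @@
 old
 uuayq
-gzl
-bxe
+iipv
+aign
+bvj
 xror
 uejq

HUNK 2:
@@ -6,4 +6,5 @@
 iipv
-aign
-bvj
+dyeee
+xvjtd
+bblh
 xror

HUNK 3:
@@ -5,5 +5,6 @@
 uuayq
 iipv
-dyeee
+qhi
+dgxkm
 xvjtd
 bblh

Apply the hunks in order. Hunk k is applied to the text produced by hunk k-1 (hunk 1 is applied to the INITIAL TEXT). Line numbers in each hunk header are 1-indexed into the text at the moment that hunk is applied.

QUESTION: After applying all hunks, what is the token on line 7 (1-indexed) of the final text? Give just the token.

Answer: qhi

Derivation:
Hunk 1: at line 4 remove [gzl,bxe] add [iipv,aign,bvj] -> 11 lines: ortjl wasv hyyh old uuayq iipv aign bvj xror uejq mfhul
Hunk 2: at line 6 remove [aign,bvj] add [dyeee,xvjtd,bblh] -> 12 lines: ortjl wasv hyyh old uuayq iipv dyeee xvjtd bblh xror uejq mfhul
Hunk 3: at line 5 remove [dyeee] add [qhi,dgxkm] -> 13 lines: ortjl wasv hyyh old uuayq iipv qhi dgxkm xvjtd bblh xror uejq mfhul
Final line 7: qhi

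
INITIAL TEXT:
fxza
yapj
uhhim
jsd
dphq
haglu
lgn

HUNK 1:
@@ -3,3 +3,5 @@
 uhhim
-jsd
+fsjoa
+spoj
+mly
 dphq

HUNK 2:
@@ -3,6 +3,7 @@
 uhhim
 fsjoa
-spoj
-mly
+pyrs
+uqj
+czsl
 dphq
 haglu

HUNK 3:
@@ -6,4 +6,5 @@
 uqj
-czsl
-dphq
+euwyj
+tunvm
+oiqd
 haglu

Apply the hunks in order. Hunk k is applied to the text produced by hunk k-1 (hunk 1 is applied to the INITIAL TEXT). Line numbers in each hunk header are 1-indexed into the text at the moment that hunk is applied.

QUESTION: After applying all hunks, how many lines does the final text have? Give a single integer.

Hunk 1: at line 3 remove [jsd] add [fsjoa,spoj,mly] -> 9 lines: fxza yapj uhhim fsjoa spoj mly dphq haglu lgn
Hunk 2: at line 3 remove [spoj,mly] add [pyrs,uqj,czsl] -> 10 lines: fxza yapj uhhim fsjoa pyrs uqj czsl dphq haglu lgn
Hunk 3: at line 6 remove [czsl,dphq] add [euwyj,tunvm,oiqd] -> 11 lines: fxza yapj uhhim fsjoa pyrs uqj euwyj tunvm oiqd haglu lgn
Final line count: 11

Answer: 11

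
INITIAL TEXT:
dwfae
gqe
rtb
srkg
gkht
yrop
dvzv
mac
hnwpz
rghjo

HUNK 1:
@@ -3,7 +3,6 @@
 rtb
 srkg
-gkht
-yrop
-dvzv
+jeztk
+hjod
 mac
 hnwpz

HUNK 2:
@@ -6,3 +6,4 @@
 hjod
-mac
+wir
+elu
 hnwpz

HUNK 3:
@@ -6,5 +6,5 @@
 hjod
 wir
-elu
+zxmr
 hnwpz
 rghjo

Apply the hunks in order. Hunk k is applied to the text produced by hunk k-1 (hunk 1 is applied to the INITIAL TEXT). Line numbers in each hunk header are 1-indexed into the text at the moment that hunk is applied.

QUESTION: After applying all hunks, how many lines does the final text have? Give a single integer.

Hunk 1: at line 3 remove [gkht,yrop,dvzv] add [jeztk,hjod] -> 9 lines: dwfae gqe rtb srkg jeztk hjod mac hnwpz rghjo
Hunk 2: at line 6 remove [mac] add [wir,elu] -> 10 lines: dwfae gqe rtb srkg jeztk hjod wir elu hnwpz rghjo
Hunk 3: at line 6 remove [elu] add [zxmr] -> 10 lines: dwfae gqe rtb srkg jeztk hjod wir zxmr hnwpz rghjo
Final line count: 10

Answer: 10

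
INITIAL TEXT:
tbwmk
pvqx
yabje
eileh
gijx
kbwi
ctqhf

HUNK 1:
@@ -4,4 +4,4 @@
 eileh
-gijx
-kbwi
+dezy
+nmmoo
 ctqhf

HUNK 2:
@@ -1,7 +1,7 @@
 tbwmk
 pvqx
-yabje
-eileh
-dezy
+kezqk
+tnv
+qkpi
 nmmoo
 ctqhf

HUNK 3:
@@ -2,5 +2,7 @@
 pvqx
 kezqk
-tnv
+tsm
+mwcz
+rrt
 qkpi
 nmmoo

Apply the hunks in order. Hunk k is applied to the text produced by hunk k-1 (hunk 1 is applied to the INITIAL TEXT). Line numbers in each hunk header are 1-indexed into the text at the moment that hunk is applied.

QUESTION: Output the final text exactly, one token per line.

Hunk 1: at line 4 remove [gijx,kbwi] add [dezy,nmmoo] -> 7 lines: tbwmk pvqx yabje eileh dezy nmmoo ctqhf
Hunk 2: at line 1 remove [yabje,eileh,dezy] add [kezqk,tnv,qkpi] -> 7 lines: tbwmk pvqx kezqk tnv qkpi nmmoo ctqhf
Hunk 3: at line 2 remove [tnv] add [tsm,mwcz,rrt] -> 9 lines: tbwmk pvqx kezqk tsm mwcz rrt qkpi nmmoo ctqhf

Answer: tbwmk
pvqx
kezqk
tsm
mwcz
rrt
qkpi
nmmoo
ctqhf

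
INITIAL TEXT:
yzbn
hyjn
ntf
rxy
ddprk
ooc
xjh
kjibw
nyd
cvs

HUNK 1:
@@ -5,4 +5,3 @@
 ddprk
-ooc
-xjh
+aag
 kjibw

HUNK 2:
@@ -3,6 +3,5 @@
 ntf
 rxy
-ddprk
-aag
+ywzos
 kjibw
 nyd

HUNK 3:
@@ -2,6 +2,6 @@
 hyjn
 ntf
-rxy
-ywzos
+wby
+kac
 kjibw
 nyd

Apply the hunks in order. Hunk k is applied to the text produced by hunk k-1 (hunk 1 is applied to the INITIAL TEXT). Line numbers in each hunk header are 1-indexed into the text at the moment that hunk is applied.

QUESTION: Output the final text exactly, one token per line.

Hunk 1: at line 5 remove [ooc,xjh] add [aag] -> 9 lines: yzbn hyjn ntf rxy ddprk aag kjibw nyd cvs
Hunk 2: at line 3 remove [ddprk,aag] add [ywzos] -> 8 lines: yzbn hyjn ntf rxy ywzos kjibw nyd cvs
Hunk 3: at line 2 remove [rxy,ywzos] add [wby,kac] -> 8 lines: yzbn hyjn ntf wby kac kjibw nyd cvs

Answer: yzbn
hyjn
ntf
wby
kac
kjibw
nyd
cvs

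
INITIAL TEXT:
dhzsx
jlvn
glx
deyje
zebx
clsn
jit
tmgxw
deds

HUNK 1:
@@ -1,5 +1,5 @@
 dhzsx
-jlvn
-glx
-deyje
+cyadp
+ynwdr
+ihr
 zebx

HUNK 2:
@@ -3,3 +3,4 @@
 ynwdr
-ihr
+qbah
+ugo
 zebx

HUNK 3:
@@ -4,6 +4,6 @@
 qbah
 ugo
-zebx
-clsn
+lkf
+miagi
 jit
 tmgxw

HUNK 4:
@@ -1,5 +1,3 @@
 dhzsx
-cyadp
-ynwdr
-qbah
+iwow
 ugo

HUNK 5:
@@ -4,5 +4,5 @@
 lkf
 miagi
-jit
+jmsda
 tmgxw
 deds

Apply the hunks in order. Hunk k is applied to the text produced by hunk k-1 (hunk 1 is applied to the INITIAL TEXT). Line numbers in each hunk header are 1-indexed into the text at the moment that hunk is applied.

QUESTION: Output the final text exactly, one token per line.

Answer: dhzsx
iwow
ugo
lkf
miagi
jmsda
tmgxw
deds

Derivation:
Hunk 1: at line 1 remove [jlvn,glx,deyje] add [cyadp,ynwdr,ihr] -> 9 lines: dhzsx cyadp ynwdr ihr zebx clsn jit tmgxw deds
Hunk 2: at line 3 remove [ihr] add [qbah,ugo] -> 10 lines: dhzsx cyadp ynwdr qbah ugo zebx clsn jit tmgxw deds
Hunk 3: at line 4 remove [zebx,clsn] add [lkf,miagi] -> 10 lines: dhzsx cyadp ynwdr qbah ugo lkf miagi jit tmgxw deds
Hunk 4: at line 1 remove [cyadp,ynwdr,qbah] add [iwow] -> 8 lines: dhzsx iwow ugo lkf miagi jit tmgxw deds
Hunk 5: at line 4 remove [jit] add [jmsda] -> 8 lines: dhzsx iwow ugo lkf miagi jmsda tmgxw deds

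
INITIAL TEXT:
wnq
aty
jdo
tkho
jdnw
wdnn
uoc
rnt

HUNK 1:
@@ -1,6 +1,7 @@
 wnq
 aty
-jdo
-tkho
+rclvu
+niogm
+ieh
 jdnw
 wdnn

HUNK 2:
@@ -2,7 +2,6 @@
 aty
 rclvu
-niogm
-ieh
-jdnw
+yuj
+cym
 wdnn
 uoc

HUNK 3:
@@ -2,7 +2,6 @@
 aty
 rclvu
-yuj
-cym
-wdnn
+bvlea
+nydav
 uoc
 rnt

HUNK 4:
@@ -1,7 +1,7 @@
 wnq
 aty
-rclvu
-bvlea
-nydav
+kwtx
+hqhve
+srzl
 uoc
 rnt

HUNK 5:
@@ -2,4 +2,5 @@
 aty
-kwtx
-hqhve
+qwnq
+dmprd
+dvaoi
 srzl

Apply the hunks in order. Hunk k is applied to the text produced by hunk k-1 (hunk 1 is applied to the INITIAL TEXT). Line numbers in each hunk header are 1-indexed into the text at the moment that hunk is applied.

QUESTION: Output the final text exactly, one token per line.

Hunk 1: at line 1 remove [jdo,tkho] add [rclvu,niogm,ieh] -> 9 lines: wnq aty rclvu niogm ieh jdnw wdnn uoc rnt
Hunk 2: at line 2 remove [niogm,ieh,jdnw] add [yuj,cym] -> 8 lines: wnq aty rclvu yuj cym wdnn uoc rnt
Hunk 3: at line 2 remove [yuj,cym,wdnn] add [bvlea,nydav] -> 7 lines: wnq aty rclvu bvlea nydav uoc rnt
Hunk 4: at line 1 remove [rclvu,bvlea,nydav] add [kwtx,hqhve,srzl] -> 7 lines: wnq aty kwtx hqhve srzl uoc rnt
Hunk 5: at line 2 remove [kwtx,hqhve] add [qwnq,dmprd,dvaoi] -> 8 lines: wnq aty qwnq dmprd dvaoi srzl uoc rnt

Answer: wnq
aty
qwnq
dmprd
dvaoi
srzl
uoc
rnt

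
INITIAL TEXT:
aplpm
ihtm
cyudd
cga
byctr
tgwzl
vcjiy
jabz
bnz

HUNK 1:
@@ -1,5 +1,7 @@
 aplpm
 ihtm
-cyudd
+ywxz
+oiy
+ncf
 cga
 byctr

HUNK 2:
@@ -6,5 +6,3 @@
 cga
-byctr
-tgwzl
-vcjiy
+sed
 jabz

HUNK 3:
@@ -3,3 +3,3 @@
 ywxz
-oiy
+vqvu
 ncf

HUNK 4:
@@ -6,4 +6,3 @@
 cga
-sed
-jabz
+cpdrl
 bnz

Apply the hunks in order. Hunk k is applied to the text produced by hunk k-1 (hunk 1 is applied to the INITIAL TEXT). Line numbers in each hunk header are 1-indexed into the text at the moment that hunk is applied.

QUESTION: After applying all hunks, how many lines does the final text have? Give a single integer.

Hunk 1: at line 1 remove [cyudd] add [ywxz,oiy,ncf] -> 11 lines: aplpm ihtm ywxz oiy ncf cga byctr tgwzl vcjiy jabz bnz
Hunk 2: at line 6 remove [byctr,tgwzl,vcjiy] add [sed] -> 9 lines: aplpm ihtm ywxz oiy ncf cga sed jabz bnz
Hunk 3: at line 3 remove [oiy] add [vqvu] -> 9 lines: aplpm ihtm ywxz vqvu ncf cga sed jabz bnz
Hunk 4: at line 6 remove [sed,jabz] add [cpdrl] -> 8 lines: aplpm ihtm ywxz vqvu ncf cga cpdrl bnz
Final line count: 8

Answer: 8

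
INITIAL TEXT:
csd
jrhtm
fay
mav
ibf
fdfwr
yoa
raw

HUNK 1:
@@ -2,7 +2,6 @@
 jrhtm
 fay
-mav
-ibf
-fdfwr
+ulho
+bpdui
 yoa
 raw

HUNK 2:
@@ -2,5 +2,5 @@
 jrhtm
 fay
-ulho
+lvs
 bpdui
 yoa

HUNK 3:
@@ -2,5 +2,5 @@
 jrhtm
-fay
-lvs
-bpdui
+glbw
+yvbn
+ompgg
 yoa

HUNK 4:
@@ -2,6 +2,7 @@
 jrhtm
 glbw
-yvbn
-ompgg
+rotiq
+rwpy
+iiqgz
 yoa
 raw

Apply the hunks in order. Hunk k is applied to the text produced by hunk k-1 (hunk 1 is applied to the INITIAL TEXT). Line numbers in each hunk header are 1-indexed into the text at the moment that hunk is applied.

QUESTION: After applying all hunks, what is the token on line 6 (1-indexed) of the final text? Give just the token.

Answer: iiqgz

Derivation:
Hunk 1: at line 2 remove [mav,ibf,fdfwr] add [ulho,bpdui] -> 7 lines: csd jrhtm fay ulho bpdui yoa raw
Hunk 2: at line 2 remove [ulho] add [lvs] -> 7 lines: csd jrhtm fay lvs bpdui yoa raw
Hunk 3: at line 2 remove [fay,lvs,bpdui] add [glbw,yvbn,ompgg] -> 7 lines: csd jrhtm glbw yvbn ompgg yoa raw
Hunk 4: at line 2 remove [yvbn,ompgg] add [rotiq,rwpy,iiqgz] -> 8 lines: csd jrhtm glbw rotiq rwpy iiqgz yoa raw
Final line 6: iiqgz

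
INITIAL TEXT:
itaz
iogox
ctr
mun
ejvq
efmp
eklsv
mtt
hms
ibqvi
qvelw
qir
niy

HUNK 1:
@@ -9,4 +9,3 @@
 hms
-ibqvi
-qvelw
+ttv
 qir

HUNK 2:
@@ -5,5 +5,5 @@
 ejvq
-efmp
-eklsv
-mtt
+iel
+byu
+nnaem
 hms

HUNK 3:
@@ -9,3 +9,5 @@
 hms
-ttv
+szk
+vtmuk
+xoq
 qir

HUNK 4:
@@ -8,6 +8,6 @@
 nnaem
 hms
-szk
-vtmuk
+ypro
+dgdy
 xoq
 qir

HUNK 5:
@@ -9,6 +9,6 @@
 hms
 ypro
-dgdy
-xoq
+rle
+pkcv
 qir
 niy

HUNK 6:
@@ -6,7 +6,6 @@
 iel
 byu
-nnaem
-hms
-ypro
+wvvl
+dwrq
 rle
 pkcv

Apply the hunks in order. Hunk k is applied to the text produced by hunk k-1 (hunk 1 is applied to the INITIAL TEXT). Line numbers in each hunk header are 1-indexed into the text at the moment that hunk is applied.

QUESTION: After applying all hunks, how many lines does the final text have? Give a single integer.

Answer: 13

Derivation:
Hunk 1: at line 9 remove [ibqvi,qvelw] add [ttv] -> 12 lines: itaz iogox ctr mun ejvq efmp eklsv mtt hms ttv qir niy
Hunk 2: at line 5 remove [efmp,eklsv,mtt] add [iel,byu,nnaem] -> 12 lines: itaz iogox ctr mun ejvq iel byu nnaem hms ttv qir niy
Hunk 3: at line 9 remove [ttv] add [szk,vtmuk,xoq] -> 14 lines: itaz iogox ctr mun ejvq iel byu nnaem hms szk vtmuk xoq qir niy
Hunk 4: at line 8 remove [szk,vtmuk] add [ypro,dgdy] -> 14 lines: itaz iogox ctr mun ejvq iel byu nnaem hms ypro dgdy xoq qir niy
Hunk 5: at line 9 remove [dgdy,xoq] add [rle,pkcv] -> 14 lines: itaz iogox ctr mun ejvq iel byu nnaem hms ypro rle pkcv qir niy
Hunk 6: at line 6 remove [nnaem,hms,ypro] add [wvvl,dwrq] -> 13 lines: itaz iogox ctr mun ejvq iel byu wvvl dwrq rle pkcv qir niy
Final line count: 13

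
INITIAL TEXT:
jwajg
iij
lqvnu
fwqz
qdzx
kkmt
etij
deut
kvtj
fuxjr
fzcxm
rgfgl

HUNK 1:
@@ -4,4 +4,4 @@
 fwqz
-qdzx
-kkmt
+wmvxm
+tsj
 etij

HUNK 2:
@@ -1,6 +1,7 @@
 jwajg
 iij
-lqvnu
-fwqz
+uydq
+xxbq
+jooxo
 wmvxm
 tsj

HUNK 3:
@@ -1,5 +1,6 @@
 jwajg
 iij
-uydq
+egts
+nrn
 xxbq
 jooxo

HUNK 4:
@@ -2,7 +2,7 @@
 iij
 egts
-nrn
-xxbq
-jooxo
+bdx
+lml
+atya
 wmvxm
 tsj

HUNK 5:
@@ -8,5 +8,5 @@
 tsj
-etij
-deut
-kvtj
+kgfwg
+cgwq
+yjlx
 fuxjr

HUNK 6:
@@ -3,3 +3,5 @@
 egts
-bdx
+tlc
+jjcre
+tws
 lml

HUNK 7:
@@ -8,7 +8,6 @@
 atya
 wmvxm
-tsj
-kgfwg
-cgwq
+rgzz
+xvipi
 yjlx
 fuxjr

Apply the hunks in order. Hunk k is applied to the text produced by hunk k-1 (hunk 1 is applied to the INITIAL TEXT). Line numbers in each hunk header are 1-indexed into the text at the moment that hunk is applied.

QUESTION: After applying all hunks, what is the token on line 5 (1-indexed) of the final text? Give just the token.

Hunk 1: at line 4 remove [qdzx,kkmt] add [wmvxm,tsj] -> 12 lines: jwajg iij lqvnu fwqz wmvxm tsj etij deut kvtj fuxjr fzcxm rgfgl
Hunk 2: at line 1 remove [lqvnu,fwqz] add [uydq,xxbq,jooxo] -> 13 lines: jwajg iij uydq xxbq jooxo wmvxm tsj etij deut kvtj fuxjr fzcxm rgfgl
Hunk 3: at line 1 remove [uydq] add [egts,nrn] -> 14 lines: jwajg iij egts nrn xxbq jooxo wmvxm tsj etij deut kvtj fuxjr fzcxm rgfgl
Hunk 4: at line 2 remove [nrn,xxbq,jooxo] add [bdx,lml,atya] -> 14 lines: jwajg iij egts bdx lml atya wmvxm tsj etij deut kvtj fuxjr fzcxm rgfgl
Hunk 5: at line 8 remove [etij,deut,kvtj] add [kgfwg,cgwq,yjlx] -> 14 lines: jwajg iij egts bdx lml atya wmvxm tsj kgfwg cgwq yjlx fuxjr fzcxm rgfgl
Hunk 6: at line 3 remove [bdx] add [tlc,jjcre,tws] -> 16 lines: jwajg iij egts tlc jjcre tws lml atya wmvxm tsj kgfwg cgwq yjlx fuxjr fzcxm rgfgl
Hunk 7: at line 8 remove [tsj,kgfwg,cgwq] add [rgzz,xvipi] -> 15 lines: jwajg iij egts tlc jjcre tws lml atya wmvxm rgzz xvipi yjlx fuxjr fzcxm rgfgl
Final line 5: jjcre

Answer: jjcre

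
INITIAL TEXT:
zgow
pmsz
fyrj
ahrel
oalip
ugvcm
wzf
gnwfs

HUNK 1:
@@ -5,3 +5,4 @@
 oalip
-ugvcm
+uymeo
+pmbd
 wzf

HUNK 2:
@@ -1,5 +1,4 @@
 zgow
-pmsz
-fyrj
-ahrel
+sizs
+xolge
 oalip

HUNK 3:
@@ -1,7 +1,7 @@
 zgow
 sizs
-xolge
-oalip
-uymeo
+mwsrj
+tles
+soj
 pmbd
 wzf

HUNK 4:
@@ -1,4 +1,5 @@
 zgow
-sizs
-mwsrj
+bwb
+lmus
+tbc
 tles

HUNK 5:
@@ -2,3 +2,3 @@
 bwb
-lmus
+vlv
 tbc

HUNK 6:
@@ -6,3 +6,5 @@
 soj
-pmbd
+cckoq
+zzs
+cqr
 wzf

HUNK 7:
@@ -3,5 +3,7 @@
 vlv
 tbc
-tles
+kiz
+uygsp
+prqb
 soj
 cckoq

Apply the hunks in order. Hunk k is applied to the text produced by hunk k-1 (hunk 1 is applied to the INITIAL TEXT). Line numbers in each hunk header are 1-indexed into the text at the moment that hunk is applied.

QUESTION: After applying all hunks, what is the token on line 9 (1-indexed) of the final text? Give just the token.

Answer: cckoq

Derivation:
Hunk 1: at line 5 remove [ugvcm] add [uymeo,pmbd] -> 9 lines: zgow pmsz fyrj ahrel oalip uymeo pmbd wzf gnwfs
Hunk 2: at line 1 remove [pmsz,fyrj,ahrel] add [sizs,xolge] -> 8 lines: zgow sizs xolge oalip uymeo pmbd wzf gnwfs
Hunk 3: at line 1 remove [xolge,oalip,uymeo] add [mwsrj,tles,soj] -> 8 lines: zgow sizs mwsrj tles soj pmbd wzf gnwfs
Hunk 4: at line 1 remove [sizs,mwsrj] add [bwb,lmus,tbc] -> 9 lines: zgow bwb lmus tbc tles soj pmbd wzf gnwfs
Hunk 5: at line 2 remove [lmus] add [vlv] -> 9 lines: zgow bwb vlv tbc tles soj pmbd wzf gnwfs
Hunk 6: at line 6 remove [pmbd] add [cckoq,zzs,cqr] -> 11 lines: zgow bwb vlv tbc tles soj cckoq zzs cqr wzf gnwfs
Hunk 7: at line 3 remove [tles] add [kiz,uygsp,prqb] -> 13 lines: zgow bwb vlv tbc kiz uygsp prqb soj cckoq zzs cqr wzf gnwfs
Final line 9: cckoq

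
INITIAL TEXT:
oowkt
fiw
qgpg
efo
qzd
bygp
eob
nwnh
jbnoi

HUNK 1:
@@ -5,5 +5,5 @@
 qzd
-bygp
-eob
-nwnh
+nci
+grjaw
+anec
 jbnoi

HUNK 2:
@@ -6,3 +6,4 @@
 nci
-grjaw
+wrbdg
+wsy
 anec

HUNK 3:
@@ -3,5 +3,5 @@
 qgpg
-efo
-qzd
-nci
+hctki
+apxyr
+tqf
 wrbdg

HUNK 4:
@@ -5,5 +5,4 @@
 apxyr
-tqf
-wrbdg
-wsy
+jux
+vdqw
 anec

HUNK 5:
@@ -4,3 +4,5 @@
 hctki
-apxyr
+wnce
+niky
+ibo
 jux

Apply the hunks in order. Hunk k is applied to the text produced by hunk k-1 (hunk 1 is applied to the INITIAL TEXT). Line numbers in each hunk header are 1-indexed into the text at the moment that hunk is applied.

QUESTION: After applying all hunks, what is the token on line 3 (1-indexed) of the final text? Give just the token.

Answer: qgpg

Derivation:
Hunk 1: at line 5 remove [bygp,eob,nwnh] add [nci,grjaw,anec] -> 9 lines: oowkt fiw qgpg efo qzd nci grjaw anec jbnoi
Hunk 2: at line 6 remove [grjaw] add [wrbdg,wsy] -> 10 lines: oowkt fiw qgpg efo qzd nci wrbdg wsy anec jbnoi
Hunk 3: at line 3 remove [efo,qzd,nci] add [hctki,apxyr,tqf] -> 10 lines: oowkt fiw qgpg hctki apxyr tqf wrbdg wsy anec jbnoi
Hunk 4: at line 5 remove [tqf,wrbdg,wsy] add [jux,vdqw] -> 9 lines: oowkt fiw qgpg hctki apxyr jux vdqw anec jbnoi
Hunk 5: at line 4 remove [apxyr] add [wnce,niky,ibo] -> 11 lines: oowkt fiw qgpg hctki wnce niky ibo jux vdqw anec jbnoi
Final line 3: qgpg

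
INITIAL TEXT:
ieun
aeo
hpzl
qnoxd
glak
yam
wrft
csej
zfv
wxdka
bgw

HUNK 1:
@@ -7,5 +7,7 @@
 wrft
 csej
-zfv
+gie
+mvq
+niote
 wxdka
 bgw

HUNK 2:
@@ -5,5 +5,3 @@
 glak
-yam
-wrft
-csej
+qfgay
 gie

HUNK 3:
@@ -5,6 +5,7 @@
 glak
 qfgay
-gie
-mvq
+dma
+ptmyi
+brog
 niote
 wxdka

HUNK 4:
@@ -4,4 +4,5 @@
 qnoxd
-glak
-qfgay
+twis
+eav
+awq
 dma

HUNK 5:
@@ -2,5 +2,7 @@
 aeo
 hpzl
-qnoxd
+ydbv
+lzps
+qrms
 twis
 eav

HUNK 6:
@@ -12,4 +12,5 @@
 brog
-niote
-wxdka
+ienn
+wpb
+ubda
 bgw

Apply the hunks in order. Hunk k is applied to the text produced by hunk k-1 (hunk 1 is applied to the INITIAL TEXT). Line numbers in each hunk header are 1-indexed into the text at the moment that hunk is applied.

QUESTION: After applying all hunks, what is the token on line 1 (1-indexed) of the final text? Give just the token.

Hunk 1: at line 7 remove [zfv] add [gie,mvq,niote] -> 13 lines: ieun aeo hpzl qnoxd glak yam wrft csej gie mvq niote wxdka bgw
Hunk 2: at line 5 remove [yam,wrft,csej] add [qfgay] -> 11 lines: ieun aeo hpzl qnoxd glak qfgay gie mvq niote wxdka bgw
Hunk 3: at line 5 remove [gie,mvq] add [dma,ptmyi,brog] -> 12 lines: ieun aeo hpzl qnoxd glak qfgay dma ptmyi brog niote wxdka bgw
Hunk 4: at line 4 remove [glak,qfgay] add [twis,eav,awq] -> 13 lines: ieun aeo hpzl qnoxd twis eav awq dma ptmyi brog niote wxdka bgw
Hunk 5: at line 2 remove [qnoxd] add [ydbv,lzps,qrms] -> 15 lines: ieun aeo hpzl ydbv lzps qrms twis eav awq dma ptmyi brog niote wxdka bgw
Hunk 6: at line 12 remove [niote,wxdka] add [ienn,wpb,ubda] -> 16 lines: ieun aeo hpzl ydbv lzps qrms twis eav awq dma ptmyi brog ienn wpb ubda bgw
Final line 1: ieun

Answer: ieun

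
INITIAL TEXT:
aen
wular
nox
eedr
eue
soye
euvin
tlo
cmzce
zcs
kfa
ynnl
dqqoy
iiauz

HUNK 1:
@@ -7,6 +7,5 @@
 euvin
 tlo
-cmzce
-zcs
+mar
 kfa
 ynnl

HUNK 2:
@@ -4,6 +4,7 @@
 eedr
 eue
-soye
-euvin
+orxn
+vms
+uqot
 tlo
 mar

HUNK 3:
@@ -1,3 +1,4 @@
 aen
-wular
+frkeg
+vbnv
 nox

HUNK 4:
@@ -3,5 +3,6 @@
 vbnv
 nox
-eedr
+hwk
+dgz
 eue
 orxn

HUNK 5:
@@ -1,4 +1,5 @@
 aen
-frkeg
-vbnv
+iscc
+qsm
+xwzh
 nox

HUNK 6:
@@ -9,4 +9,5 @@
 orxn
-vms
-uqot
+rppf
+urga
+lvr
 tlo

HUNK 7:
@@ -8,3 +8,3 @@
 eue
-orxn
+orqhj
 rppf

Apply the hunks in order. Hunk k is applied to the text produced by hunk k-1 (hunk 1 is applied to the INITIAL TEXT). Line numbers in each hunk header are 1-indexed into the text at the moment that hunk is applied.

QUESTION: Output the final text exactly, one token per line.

Hunk 1: at line 7 remove [cmzce,zcs] add [mar] -> 13 lines: aen wular nox eedr eue soye euvin tlo mar kfa ynnl dqqoy iiauz
Hunk 2: at line 4 remove [soye,euvin] add [orxn,vms,uqot] -> 14 lines: aen wular nox eedr eue orxn vms uqot tlo mar kfa ynnl dqqoy iiauz
Hunk 3: at line 1 remove [wular] add [frkeg,vbnv] -> 15 lines: aen frkeg vbnv nox eedr eue orxn vms uqot tlo mar kfa ynnl dqqoy iiauz
Hunk 4: at line 3 remove [eedr] add [hwk,dgz] -> 16 lines: aen frkeg vbnv nox hwk dgz eue orxn vms uqot tlo mar kfa ynnl dqqoy iiauz
Hunk 5: at line 1 remove [frkeg,vbnv] add [iscc,qsm,xwzh] -> 17 lines: aen iscc qsm xwzh nox hwk dgz eue orxn vms uqot tlo mar kfa ynnl dqqoy iiauz
Hunk 6: at line 9 remove [vms,uqot] add [rppf,urga,lvr] -> 18 lines: aen iscc qsm xwzh nox hwk dgz eue orxn rppf urga lvr tlo mar kfa ynnl dqqoy iiauz
Hunk 7: at line 8 remove [orxn] add [orqhj] -> 18 lines: aen iscc qsm xwzh nox hwk dgz eue orqhj rppf urga lvr tlo mar kfa ynnl dqqoy iiauz

Answer: aen
iscc
qsm
xwzh
nox
hwk
dgz
eue
orqhj
rppf
urga
lvr
tlo
mar
kfa
ynnl
dqqoy
iiauz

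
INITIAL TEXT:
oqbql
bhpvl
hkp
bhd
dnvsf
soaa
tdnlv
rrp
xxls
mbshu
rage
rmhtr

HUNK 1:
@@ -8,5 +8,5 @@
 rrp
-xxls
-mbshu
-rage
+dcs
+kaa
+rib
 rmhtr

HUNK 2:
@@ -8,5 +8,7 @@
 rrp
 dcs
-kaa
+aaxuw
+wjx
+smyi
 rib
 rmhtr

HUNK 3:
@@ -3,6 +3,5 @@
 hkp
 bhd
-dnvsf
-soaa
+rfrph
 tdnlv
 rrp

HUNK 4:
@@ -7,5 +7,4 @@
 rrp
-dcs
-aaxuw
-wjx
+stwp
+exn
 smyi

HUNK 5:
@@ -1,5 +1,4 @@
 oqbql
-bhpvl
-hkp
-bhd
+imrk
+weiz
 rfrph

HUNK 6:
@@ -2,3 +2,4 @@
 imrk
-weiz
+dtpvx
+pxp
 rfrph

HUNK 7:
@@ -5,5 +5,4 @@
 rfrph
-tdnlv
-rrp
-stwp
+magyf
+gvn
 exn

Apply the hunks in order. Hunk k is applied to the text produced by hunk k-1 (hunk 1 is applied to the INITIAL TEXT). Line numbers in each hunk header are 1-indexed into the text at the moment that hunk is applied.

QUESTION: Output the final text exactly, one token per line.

Answer: oqbql
imrk
dtpvx
pxp
rfrph
magyf
gvn
exn
smyi
rib
rmhtr

Derivation:
Hunk 1: at line 8 remove [xxls,mbshu,rage] add [dcs,kaa,rib] -> 12 lines: oqbql bhpvl hkp bhd dnvsf soaa tdnlv rrp dcs kaa rib rmhtr
Hunk 2: at line 8 remove [kaa] add [aaxuw,wjx,smyi] -> 14 lines: oqbql bhpvl hkp bhd dnvsf soaa tdnlv rrp dcs aaxuw wjx smyi rib rmhtr
Hunk 3: at line 3 remove [dnvsf,soaa] add [rfrph] -> 13 lines: oqbql bhpvl hkp bhd rfrph tdnlv rrp dcs aaxuw wjx smyi rib rmhtr
Hunk 4: at line 7 remove [dcs,aaxuw,wjx] add [stwp,exn] -> 12 lines: oqbql bhpvl hkp bhd rfrph tdnlv rrp stwp exn smyi rib rmhtr
Hunk 5: at line 1 remove [bhpvl,hkp,bhd] add [imrk,weiz] -> 11 lines: oqbql imrk weiz rfrph tdnlv rrp stwp exn smyi rib rmhtr
Hunk 6: at line 2 remove [weiz] add [dtpvx,pxp] -> 12 lines: oqbql imrk dtpvx pxp rfrph tdnlv rrp stwp exn smyi rib rmhtr
Hunk 7: at line 5 remove [tdnlv,rrp,stwp] add [magyf,gvn] -> 11 lines: oqbql imrk dtpvx pxp rfrph magyf gvn exn smyi rib rmhtr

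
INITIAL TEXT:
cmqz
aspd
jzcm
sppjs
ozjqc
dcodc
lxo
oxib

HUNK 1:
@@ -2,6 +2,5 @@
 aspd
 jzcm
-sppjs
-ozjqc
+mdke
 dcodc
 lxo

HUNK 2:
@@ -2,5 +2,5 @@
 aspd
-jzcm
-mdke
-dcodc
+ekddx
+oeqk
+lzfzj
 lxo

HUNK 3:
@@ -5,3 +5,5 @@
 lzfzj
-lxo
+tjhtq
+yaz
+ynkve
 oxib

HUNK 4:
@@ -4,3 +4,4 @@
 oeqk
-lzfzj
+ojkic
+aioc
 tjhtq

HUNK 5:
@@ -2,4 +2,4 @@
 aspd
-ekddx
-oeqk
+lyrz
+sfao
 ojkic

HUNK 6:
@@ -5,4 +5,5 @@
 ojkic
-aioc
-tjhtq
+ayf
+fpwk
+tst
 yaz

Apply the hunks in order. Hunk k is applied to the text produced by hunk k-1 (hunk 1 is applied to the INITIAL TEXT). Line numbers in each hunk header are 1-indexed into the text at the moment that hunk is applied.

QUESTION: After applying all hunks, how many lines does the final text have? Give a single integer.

Answer: 11

Derivation:
Hunk 1: at line 2 remove [sppjs,ozjqc] add [mdke] -> 7 lines: cmqz aspd jzcm mdke dcodc lxo oxib
Hunk 2: at line 2 remove [jzcm,mdke,dcodc] add [ekddx,oeqk,lzfzj] -> 7 lines: cmqz aspd ekddx oeqk lzfzj lxo oxib
Hunk 3: at line 5 remove [lxo] add [tjhtq,yaz,ynkve] -> 9 lines: cmqz aspd ekddx oeqk lzfzj tjhtq yaz ynkve oxib
Hunk 4: at line 4 remove [lzfzj] add [ojkic,aioc] -> 10 lines: cmqz aspd ekddx oeqk ojkic aioc tjhtq yaz ynkve oxib
Hunk 5: at line 2 remove [ekddx,oeqk] add [lyrz,sfao] -> 10 lines: cmqz aspd lyrz sfao ojkic aioc tjhtq yaz ynkve oxib
Hunk 6: at line 5 remove [aioc,tjhtq] add [ayf,fpwk,tst] -> 11 lines: cmqz aspd lyrz sfao ojkic ayf fpwk tst yaz ynkve oxib
Final line count: 11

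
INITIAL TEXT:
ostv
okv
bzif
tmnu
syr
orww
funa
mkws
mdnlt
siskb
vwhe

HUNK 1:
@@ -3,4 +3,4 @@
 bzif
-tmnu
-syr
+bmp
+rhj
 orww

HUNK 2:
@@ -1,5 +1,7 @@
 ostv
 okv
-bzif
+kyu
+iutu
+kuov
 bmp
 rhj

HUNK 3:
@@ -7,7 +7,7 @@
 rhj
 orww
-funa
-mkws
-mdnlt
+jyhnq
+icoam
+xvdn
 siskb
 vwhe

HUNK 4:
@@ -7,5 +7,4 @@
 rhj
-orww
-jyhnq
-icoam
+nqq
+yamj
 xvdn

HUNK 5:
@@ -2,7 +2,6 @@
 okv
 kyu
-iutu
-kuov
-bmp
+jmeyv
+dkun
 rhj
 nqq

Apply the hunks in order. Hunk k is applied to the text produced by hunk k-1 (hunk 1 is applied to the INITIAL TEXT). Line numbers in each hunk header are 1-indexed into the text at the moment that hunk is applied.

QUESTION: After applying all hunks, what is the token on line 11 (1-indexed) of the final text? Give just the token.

Hunk 1: at line 3 remove [tmnu,syr] add [bmp,rhj] -> 11 lines: ostv okv bzif bmp rhj orww funa mkws mdnlt siskb vwhe
Hunk 2: at line 1 remove [bzif] add [kyu,iutu,kuov] -> 13 lines: ostv okv kyu iutu kuov bmp rhj orww funa mkws mdnlt siskb vwhe
Hunk 3: at line 7 remove [funa,mkws,mdnlt] add [jyhnq,icoam,xvdn] -> 13 lines: ostv okv kyu iutu kuov bmp rhj orww jyhnq icoam xvdn siskb vwhe
Hunk 4: at line 7 remove [orww,jyhnq,icoam] add [nqq,yamj] -> 12 lines: ostv okv kyu iutu kuov bmp rhj nqq yamj xvdn siskb vwhe
Hunk 5: at line 2 remove [iutu,kuov,bmp] add [jmeyv,dkun] -> 11 lines: ostv okv kyu jmeyv dkun rhj nqq yamj xvdn siskb vwhe
Final line 11: vwhe

Answer: vwhe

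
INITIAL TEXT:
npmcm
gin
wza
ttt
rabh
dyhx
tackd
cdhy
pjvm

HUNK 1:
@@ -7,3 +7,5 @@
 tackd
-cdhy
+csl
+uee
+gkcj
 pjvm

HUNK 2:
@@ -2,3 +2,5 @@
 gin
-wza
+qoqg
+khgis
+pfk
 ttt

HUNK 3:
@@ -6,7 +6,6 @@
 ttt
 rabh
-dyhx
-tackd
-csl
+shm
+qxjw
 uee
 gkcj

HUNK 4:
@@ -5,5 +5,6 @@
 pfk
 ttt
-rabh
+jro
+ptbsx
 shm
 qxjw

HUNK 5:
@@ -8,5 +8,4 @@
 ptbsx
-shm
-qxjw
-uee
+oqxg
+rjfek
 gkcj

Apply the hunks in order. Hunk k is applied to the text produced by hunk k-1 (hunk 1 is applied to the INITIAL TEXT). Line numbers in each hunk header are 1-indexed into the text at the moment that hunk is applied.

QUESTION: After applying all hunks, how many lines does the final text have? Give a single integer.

Hunk 1: at line 7 remove [cdhy] add [csl,uee,gkcj] -> 11 lines: npmcm gin wza ttt rabh dyhx tackd csl uee gkcj pjvm
Hunk 2: at line 2 remove [wza] add [qoqg,khgis,pfk] -> 13 lines: npmcm gin qoqg khgis pfk ttt rabh dyhx tackd csl uee gkcj pjvm
Hunk 3: at line 6 remove [dyhx,tackd,csl] add [shm,qxjw] -> 12 lines: npmcm gin qoqg khgis pfk ttt rabh shm qxjw uee gkcj pjvm
Hunk 4: at line 5 remove [rabh] add [jro,ptbsx] -> 13 lines: npmcm gin qoqg khgis pfk ttt jro ptbsx shm qxjw uee gkcj pjvm
Hunk 5: at line 8 remove [shm,qxjw,uee] add [oqxg,rjfek] -> 12 lines: npmcm gin qoqg khgis pfk ttt jro ptbsx oqxg rjfek gkcj pjvm
Final line count: 12

Answer: 12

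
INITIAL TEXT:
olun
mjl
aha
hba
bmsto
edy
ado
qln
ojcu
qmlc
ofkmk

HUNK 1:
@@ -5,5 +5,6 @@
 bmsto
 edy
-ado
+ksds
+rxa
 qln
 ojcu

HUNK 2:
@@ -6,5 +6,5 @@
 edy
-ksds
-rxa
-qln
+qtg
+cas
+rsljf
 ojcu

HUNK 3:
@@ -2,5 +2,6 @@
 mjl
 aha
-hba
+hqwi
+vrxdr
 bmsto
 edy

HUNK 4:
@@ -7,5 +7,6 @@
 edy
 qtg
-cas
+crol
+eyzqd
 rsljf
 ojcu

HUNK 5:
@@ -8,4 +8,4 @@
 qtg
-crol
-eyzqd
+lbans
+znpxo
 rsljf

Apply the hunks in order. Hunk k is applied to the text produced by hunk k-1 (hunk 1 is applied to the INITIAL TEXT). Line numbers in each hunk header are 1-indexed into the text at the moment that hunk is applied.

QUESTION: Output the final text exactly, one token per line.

Answer: olun
mjl
aha
hqwi
vrxdr
bmsto
edy
qtg
lbans
znpxo
rsljf
ojcu
qmlc
ofkmk

Derivation:
Hunk 1: at line 5 remove [ado] add [ksds,rxa] -> 12 lines: olun mjl aha hba bmsto edy ksds rxa qln ojcu qmlc ofkmk
Hunk 2: at line 6 remove [ksds,rxa,qln] add [qtg,cas,rsljf] -> 12 lines: olun mjl aha hba bmsto edy qtg cas rsljf ojcu qmlc ofkmk
Hunk 3: at line 2 remove [hba] add [hqwi,vrxdr] -> 13 lines: olun mjl aha hqwi vrxdr bmsto edy qtg cas rsljf ojcu qmlc ofkmk
Hunk 4: at line 7 remove [cas] add [crol,eyzqd] -> 14 lines: olun mjl aha hqwi vrxdr bmsto edy qtg crol eyzqd rsljf ojcu qmlc ofkmk
Hunk 5: at line 8 remove [crol,eyzqd] add [lbans,znpxo] -> 14 lines: olun mjl aha hqwi vrxdr bmsto edy qtg lbans znpxo rsljf ojcu qmlc ofkmk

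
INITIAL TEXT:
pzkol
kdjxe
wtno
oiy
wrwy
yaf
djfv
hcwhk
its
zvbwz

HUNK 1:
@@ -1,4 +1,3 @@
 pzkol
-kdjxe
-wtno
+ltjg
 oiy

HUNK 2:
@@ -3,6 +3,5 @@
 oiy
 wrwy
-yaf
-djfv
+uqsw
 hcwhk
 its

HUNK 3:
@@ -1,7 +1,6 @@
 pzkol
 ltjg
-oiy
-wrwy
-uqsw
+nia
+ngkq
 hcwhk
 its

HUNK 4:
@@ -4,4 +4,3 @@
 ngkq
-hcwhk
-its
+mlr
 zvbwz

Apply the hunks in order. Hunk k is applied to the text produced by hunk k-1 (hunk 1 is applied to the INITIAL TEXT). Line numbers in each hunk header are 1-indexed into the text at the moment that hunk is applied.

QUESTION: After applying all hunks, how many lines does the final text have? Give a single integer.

Answer: 6

Derivation:
Hunk 1: at line 1 remove [kdjxe,wtno] add [ltjg] -> 9 lines: pzkol ltjg oiy wrwy yaf djfv hcwhk its zvbwz
Hunk 2: at line 3 remove [yaf,djfv] add [uqsw] -> 8 lines: pzkol ltjg oiy wrwy uqsw hcwhk its zvbwz
Hunk 3: at line 1 remove [oiy,wrwy,uqsw] add [nia,ngkq] -> 7 lines: pzkol ltjg nia ngkq hcwhk its zvbwz
Hunk 4: at line 4 remove [hcwhk,its] add [mlr] -> 6 lines: pzkol ltjg nia ngkq mlr zvbwz
Final line count: 6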